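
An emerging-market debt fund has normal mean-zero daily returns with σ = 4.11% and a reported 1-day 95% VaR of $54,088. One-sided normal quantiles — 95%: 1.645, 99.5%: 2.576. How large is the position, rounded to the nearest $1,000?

$800,000

VaR as a fraction of value: z·σ = 1.645 × 4.11% = 6.76095%.
Position = $54,088 / 0.0676095 = $800,006.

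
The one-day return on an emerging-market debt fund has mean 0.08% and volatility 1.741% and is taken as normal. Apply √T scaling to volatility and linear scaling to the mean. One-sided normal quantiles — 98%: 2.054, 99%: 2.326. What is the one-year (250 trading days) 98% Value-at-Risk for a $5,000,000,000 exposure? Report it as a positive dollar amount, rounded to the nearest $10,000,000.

$1,830,000,000

σ_{250d} = 1.741% × √250 = 27.528%; μ_{250d} = 250 × 0.08% = 20.000%.
VaR = −(20.000%) + 2.054 × 27.528% = 36.543%.
On $5,000,000,000: 0.36543 × $5,000,000,000 = $1,827,150,000.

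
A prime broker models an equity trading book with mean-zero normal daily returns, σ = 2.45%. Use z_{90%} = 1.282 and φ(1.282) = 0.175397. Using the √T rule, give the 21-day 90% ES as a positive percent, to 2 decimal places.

19.69%

σ_{21d} = 2.45% × √21 = 11.227%.
ES multiplier = φ(z)/(1−α) = 0.175397/0.1 = 1.754.
ES = 11.227% × 1.754 = 19.692%.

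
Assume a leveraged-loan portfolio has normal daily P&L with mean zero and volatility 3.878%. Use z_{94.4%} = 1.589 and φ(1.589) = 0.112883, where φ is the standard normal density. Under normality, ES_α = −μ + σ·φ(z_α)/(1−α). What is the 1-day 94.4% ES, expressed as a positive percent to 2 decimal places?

Tail multiplier: φ(z)/(1−α) = 0.112883 / 0.056 = 2.016.
ES = 3.878% × 2.016 = 7.818%.

7.82%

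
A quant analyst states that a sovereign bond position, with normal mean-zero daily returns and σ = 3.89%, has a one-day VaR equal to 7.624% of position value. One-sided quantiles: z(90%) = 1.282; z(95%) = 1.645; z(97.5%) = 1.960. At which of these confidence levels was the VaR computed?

Implied z = VaR/σ = 7.624 / 3.89 = 1.960.
This matches z(97.5%) = 1.960.

97.5%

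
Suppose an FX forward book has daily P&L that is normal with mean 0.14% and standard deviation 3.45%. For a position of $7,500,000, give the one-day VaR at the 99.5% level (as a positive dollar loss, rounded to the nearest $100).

$656,000

At 99.5% one-sided, z = 2.576.
VaR = −μ + z·σ = −(0.14%) + 2.576 × 3.45% = 8.747%.
On $7,500,000: 0.08747 × $7,500,000 = $656,025.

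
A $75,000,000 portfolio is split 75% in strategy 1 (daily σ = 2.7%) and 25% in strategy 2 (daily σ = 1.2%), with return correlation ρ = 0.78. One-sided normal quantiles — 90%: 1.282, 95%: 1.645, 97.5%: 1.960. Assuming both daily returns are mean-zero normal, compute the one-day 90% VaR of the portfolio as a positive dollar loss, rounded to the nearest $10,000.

$2,180,000

σ_p² = 0.75²·2.7² + 0.25²·1.2² + 2·0.78·0.75·0.25·2.7·1.2 = 5.1383 (%²).
σ_p = √5.1383 = 2.267%.
VaR = 1.282 × 2.267% = 2.906%; on $75,000,000 that is $2,179,500.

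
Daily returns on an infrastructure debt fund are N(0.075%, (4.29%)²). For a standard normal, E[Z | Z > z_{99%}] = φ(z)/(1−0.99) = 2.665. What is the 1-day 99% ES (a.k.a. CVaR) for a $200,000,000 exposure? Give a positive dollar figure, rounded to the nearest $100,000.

ES = −(0.075%) + 4.29% × 2.665 = 11.358%.
On $200,000,000: 0.11358 × $200,000,000 = $22,716,000.

$22,700,000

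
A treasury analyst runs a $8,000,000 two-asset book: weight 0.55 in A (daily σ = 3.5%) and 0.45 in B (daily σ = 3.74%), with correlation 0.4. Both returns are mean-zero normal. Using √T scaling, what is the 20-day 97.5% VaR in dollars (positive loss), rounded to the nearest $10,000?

$2,120,000

σ_p = √(0.55²·3.5² + 0.45²·3.74² + 2·0.4·0.55·0.45·3.5·3.74) = 3.022%.
σ_{20d} = 3.022% × √20 = 13.515%.
z(97.5%) = 1.960.
VaR = 1.960 × 13.515% = 26.489%; on $8,000,000 that is $2,119,120.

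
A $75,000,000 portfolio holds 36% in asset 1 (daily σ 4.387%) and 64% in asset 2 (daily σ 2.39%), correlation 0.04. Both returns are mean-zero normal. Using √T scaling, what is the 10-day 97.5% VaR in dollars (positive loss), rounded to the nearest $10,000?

$10,420,000

σ_p = √(0.36²·4.387² + 0.64²·2.39² + 2·0.04·0.36·0.64·4.387·2.39) = 2.242%.
σ_{10d} = 2.242% × √10 = 7.090%.
z(97.5%) = 1.960.
VaR = 1.960 × 7.090% = 13.896%; on $75,000,000 that is $10,422,000.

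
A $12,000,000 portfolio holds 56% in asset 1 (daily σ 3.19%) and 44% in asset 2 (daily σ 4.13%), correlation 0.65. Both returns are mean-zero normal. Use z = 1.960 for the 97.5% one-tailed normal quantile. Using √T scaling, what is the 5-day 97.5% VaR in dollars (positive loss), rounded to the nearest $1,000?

$1,721,000

σ_p = √(0.56²·3.19² + 0.44²·4.13² + 2·0.65·0.56·0.44·3.19·4.13) = 3.273%.
σ_{5d} = 3.273% × √5 = 7.319%.
VaR = 1.960 × 7.319% = 14.345%; on $12,000,000 that is $1,721,400.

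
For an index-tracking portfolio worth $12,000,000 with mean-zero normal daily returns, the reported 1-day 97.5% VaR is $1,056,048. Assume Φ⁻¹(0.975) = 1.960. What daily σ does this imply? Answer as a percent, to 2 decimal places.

VaR as a fraction: $1,056,048 / $12,000,000 = 8.800%.
σ = VaR / z = 8.800% / 1.960 = 4.490%.

4.49%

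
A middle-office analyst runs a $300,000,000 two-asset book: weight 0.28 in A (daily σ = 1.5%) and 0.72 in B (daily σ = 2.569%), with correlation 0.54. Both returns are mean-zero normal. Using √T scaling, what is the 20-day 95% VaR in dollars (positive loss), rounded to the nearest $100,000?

σ_p = √(0.28²·1.5² + 0.72²·2.569² + 2·0.54·0.28·0.72·1.5·2.569) = 2.106%.
σ_{20d} = 2.106% × √20 = 9.418%.
z(95%) = 1.645.
VaR = 1.645 × 9.418% = 15.493%; on $300,000,000 that is $46,479,000.

$46,500,000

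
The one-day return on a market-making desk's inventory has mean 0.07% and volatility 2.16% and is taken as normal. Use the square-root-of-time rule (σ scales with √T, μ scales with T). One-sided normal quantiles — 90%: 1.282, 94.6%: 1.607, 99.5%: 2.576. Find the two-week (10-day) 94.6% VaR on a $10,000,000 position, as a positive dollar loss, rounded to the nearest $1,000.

σ_{10d} = 2.16% × √10 = 6.831%; μ_{10d} = 10 × 0.07% = 0.700%.
VaR = −(0.700%) + 1.607 × 6.831% = 10.277%.
On $10,000,000: 0.10277 × $10,000,000 = $1,027,700.

$1,028,000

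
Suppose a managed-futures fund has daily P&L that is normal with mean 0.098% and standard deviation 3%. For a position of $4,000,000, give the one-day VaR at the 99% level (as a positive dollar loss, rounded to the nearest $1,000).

$275,000

At 99% one-sided, z = 2.326.
VaR = −μ + z·σ = −(0.098%) + 2.326 × 3% = 6.880%.
On $4,000,000: 0.06880 × $4,000,000 = $275,200.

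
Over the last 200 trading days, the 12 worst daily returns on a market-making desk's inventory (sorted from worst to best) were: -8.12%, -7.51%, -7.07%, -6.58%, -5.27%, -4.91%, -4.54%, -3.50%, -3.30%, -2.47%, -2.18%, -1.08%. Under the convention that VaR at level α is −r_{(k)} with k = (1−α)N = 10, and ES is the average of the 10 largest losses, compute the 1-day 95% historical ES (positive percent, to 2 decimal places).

The 10 worst returns sum to -53.27%.
ES = −(-53.27%) / 10 = 5.327% ≈ 5.33%.

5.33%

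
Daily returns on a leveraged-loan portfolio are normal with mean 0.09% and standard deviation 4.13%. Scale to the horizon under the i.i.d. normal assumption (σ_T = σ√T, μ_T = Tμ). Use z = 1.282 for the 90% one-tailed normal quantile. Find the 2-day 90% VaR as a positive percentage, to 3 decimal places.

7.308%

σ_{2d} = 4.13% × √2 = 5.841%; μ_{2d} = 2 × 0.09% = 0.180%.
VaR = −(0.180%) + 1.282 × 5.841% = 7.308%.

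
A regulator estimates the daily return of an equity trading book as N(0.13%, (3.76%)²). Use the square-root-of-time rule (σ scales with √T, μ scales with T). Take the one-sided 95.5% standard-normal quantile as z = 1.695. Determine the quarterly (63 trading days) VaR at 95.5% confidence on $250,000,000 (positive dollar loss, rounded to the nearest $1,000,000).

σ_{63d} = 3.76% × √63 = 29.844%; μ_{63d} = 63 × 0.13% = 8.190%.
VaR = −(8.190%) + 1.695 × 29.844% = 42.396%.
On $250,000,000: 0.42396 × $250,000,000 = $105,990,000.

$106,000,000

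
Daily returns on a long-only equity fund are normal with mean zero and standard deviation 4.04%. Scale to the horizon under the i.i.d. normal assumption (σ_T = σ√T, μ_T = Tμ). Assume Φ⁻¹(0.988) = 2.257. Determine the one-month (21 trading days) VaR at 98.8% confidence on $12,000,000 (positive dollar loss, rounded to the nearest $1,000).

$5,014,000

σ_{21d} = 4.04% × √21 = 18.514%.
VaR = 2.257 × 18.514% = 41.786%.
On $12,000,000: 0.41786 × $12,000,000 = $5,014,320.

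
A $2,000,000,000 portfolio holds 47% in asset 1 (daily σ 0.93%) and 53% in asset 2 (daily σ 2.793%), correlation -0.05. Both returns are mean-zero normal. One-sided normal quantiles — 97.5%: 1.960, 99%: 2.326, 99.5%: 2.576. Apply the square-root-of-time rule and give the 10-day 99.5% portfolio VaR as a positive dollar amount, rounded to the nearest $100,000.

$248,000,000

σ_p = √(0.47²·0.93² + 0.53²·2.793² + 2·-0.05·0.47·0.53·0.93·2.793) = 1.522%.
σ_{10d} = 1.522% × √10 = 4.813%.
VaR = 2.576 × 4.813% = 12.398%; on $2,000,000,000 that is $247,960,000.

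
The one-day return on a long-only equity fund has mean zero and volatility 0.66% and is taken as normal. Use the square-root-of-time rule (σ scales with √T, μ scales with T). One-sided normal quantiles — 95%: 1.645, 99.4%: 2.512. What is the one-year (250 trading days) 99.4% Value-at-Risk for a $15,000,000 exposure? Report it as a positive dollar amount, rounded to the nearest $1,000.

$3,932,000

σ_{250d} = 0.66% × √250 = 10.436%.
VaR = 2.512 × 10.436% = 26.215%.
On $15,000,000: 0.26215 × $15,000,000 = $3,932,250.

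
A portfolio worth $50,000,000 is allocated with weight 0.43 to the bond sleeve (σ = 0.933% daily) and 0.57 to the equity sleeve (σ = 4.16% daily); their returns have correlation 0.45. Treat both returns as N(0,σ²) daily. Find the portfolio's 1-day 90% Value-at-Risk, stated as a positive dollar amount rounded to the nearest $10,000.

$1,650,000

σ_p² = 0.43²·0.933² + 0.57²·4.16² + 2·0.45·0.43·0.57·0.933·4.16 = 6.6397 (%²).
σ_p = √6.6397 = 2.577%.
At 90%, z = 1.282.
VaR = 1.282 × 2.577% = 3.304%; on $50,000,000 that is $1,652,000.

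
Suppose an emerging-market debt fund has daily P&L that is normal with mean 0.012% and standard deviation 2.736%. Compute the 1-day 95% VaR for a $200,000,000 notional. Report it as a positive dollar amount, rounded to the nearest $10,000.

At 95% one-sided, z = 1.645.
VaR = −μ + z·σ = −(0.012%) + 1.645 × 2.736% = 4.489%.
On $200,000,000: 0.04489 × $200,000,000 = $8,978,000.

$8,980,000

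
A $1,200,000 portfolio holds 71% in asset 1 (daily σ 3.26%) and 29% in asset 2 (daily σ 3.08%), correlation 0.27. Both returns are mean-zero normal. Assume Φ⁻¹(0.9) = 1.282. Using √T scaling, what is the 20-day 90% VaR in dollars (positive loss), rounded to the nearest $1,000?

σ_p = √(0.71²·3.26² + 0.29²·3.08² + 2·0.27·0.71·0.29·3.26·3.08) = 2.697%.
σ_{20d} = 2.697% × √20 = 12.061%.
VaR = 1.282 × 12.061% = 15.462%; on $1,200,000 that is $185,544.

$186,000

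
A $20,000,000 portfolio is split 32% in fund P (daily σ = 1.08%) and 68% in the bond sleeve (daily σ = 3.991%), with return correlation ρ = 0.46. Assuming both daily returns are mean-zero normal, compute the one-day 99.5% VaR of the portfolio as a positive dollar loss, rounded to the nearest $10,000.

σ_p² = 0.32²·1.08² + 0.68²·3.991² + 2·0.46·0.32·0.68·1.08·3.991 = 8.3475 (%²).
σ_p = √8.3475 = 2.889%.
At 99.5%, z = 2.576.
VaR = 2.576 × 2.889% = 7.442%; on $20,000,000 that is $1,488,400.

$1,490,000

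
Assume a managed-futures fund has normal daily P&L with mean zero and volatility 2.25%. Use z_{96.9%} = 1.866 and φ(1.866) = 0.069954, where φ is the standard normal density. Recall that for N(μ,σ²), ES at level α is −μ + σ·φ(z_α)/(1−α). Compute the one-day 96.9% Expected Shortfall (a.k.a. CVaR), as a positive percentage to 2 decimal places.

5.08%

Tail multiplier: φ(z)/(1−α) = 0.069954 / 0.031 = 2.257.
ES = 2.25% × 2.257 = 5.078%.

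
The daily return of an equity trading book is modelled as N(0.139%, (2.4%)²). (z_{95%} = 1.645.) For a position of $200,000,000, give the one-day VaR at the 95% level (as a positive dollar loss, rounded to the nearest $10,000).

$7,620,000

VaR = −μ + z·σ = −(0.139%) + 1.645 × 2.4% = 3.809%.
On $200,000,000: 0.03809 × $200,000,000 = $7,618,000.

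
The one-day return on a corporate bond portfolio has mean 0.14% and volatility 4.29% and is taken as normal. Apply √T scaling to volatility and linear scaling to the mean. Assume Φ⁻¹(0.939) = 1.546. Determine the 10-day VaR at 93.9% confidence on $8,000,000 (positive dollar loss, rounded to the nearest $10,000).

σ_{10d} = 4.29% × √10 = 13.566%; μ_{10d} = 10 × 0.14% = 1.400%.
VaR = −(1.400%) + 1.546 × 13.566% = 19.573%.
On $8,000,000: 0.19573 × $8,000,000 = $1,565,840.

$1,570,000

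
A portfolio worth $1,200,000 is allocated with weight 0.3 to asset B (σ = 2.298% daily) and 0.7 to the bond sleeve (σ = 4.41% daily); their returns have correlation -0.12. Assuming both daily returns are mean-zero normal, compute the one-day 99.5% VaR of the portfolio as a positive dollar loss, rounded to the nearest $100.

σ_p² = 0.3²·2.298² + 0.7²·4.41² + 2·-0.12·0.3·0.7·2.298·4.41 = 9.4941 (%²).
σ_p = √9.4941 = 3.081%.
At 99.5%, z = 2.576.
VaR = 2.576 × 3.081% = 7.937%; on $1,200,000 that is $95,244.

$95,200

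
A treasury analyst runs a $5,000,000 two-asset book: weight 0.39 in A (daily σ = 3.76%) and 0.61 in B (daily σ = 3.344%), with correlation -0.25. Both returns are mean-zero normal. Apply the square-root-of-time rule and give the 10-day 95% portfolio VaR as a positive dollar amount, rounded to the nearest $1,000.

$571,000

σ_p = √(0.39²·3.76² + 0.61²·3.344² + 2·-0.25·0.39·0.61·3.76·3.344) = 2.194%.
σ_{10d} = 2.194% × √10 = 6.938%.
z(95%) = 1.645.
VaR = 1.645 × 6.938% = 11.413%; on $5,000,000 that is $570,650.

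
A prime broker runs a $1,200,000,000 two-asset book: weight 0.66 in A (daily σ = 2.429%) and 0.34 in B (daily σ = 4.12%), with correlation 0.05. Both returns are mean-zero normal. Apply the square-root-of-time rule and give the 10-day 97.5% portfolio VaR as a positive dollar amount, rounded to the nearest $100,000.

$162,200,000

σ_p = √(0.66²·2.429² + 0.34²·4.12² + 2·0.05·0.66·0.34·2.429·4.12) = 2.181%.
σ_{10d} = 2.181% × √10 = 6.897%.
z(97.5%) = 1.960.
VaR = 1.960 × 6.897% = 13.518%; on $1,200,000,000 that is $162,216,000.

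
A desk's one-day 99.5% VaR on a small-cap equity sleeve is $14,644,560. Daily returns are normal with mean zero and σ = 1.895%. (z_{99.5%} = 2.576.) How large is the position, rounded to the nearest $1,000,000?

$300,000,000

VaR as a fraction of value: z·σ = 2.576 × 1.895% = 4.88152%.
Position = $14,644,560 / 0.0488152 = $300,000,000.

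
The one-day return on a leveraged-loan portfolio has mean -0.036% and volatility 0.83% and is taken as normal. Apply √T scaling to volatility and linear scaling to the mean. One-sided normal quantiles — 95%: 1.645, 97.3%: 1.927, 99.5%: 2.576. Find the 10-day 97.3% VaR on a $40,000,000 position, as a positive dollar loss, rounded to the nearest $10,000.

σ_{10d} = 0.83% × √10 = 2.625%; μ_{10d} = 10 × -0.036% = -0.360%.
VaR = −(-0.360%) + 1.927 × 2.625% = 5.418%.
On $40,000,000: 0.05418 × $40,000,000 = $2,167,200.

$2,170,000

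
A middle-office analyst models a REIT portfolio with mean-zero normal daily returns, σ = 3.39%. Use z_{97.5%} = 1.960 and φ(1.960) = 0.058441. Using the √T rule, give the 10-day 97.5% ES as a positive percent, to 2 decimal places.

σ_{10d} = 3.39% × √10 = 10.720%.
ES multiplier = φ(z)/(1−α) = 0.058441/0.025 = 2.338.
ES = 10.720% × 2.338 = 25.063%.

25.06%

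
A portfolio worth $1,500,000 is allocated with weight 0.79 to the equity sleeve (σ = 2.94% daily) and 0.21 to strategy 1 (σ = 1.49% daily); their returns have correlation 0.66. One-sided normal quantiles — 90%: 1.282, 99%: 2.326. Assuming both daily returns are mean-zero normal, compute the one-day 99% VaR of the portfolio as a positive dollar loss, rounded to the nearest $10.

$88,620

σ_p² = 0.79²·2.94² + 0.21²·1.49² + 2·0.66·0.79·0.21·2.94·1.49 = 6.4517 (%²).
σ_p = √6.4517 = 2.540%.
VaR = 2.326 × 2.540% = 5.908%; on $1,500,000 that is $88,620.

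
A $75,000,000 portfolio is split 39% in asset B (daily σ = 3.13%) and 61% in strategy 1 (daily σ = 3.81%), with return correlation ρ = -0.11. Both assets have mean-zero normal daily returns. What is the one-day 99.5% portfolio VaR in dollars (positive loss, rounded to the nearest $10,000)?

σ_p² = 0.39²·3.13² + 0.61²·3.81² + 2·-0.11·0.39·0.61·3.13·3.81 = 6.2674 (%²).
σ_p = √6.2674 = 2.503%.
At 99.5%, z = 2.576.
VaR = 2.576 × 2.503% = 6.448%; on $75,000,000 that is $4,836,000.

$4,840,000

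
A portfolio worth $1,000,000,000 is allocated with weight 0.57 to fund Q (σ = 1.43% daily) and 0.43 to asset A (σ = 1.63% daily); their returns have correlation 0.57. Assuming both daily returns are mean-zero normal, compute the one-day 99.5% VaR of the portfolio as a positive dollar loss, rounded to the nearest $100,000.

σ_p² = 0.57²·1.43² + 0.43²·1.63² + 2·0.57·0.57·0.43·1.43·1.63 = 1.8069 (%²).
σ_p = √1.8069 = 1.344%.
At 99.5%, z = 2.576.
VaR = 2.576 × 1.344% = 3.462%; on $1,000,000,000 that is $34,620,000.

$34,600,000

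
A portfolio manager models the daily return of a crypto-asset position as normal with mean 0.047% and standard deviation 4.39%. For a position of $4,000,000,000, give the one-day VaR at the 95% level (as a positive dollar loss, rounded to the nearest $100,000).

$287,000,000

At 95% one-sided, z = 1.645.
VaR = −μ + z·σ = −(0.047%) + 1.645 × 4.39% = 7.175%.
On $4,000,000,000: 0.07175 × $4,000,000,000 = $287,000,000.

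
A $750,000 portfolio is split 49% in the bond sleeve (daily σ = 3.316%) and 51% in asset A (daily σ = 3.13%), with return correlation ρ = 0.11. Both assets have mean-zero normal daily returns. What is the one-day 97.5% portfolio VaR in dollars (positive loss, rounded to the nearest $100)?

$35,300

σ_p² = 0.49²·3.316² + 0.51²·3.13² + 2·0.11·0.49·0.51·3.316·3.13 = 5.7589 (%²).
σ_p = √5.7589 = 2.400%.
At 97.5%, z = 1.960.
VaR = 1.960 × 2.400% = 4.704%; on $750,000 that is $35,280.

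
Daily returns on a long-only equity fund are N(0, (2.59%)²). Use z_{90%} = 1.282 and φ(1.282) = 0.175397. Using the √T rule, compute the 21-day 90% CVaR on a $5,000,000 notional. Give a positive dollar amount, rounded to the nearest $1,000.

$1,041,000

σ_{21d} = 2.59% × √21 = 11.869%.
ES multiplier = φ(z)/(1−α) = 0.175397/0.1 = 1.754.
ES = 11.869% × 1.754 = 20.818%; on $5,000,000: $1,040,900.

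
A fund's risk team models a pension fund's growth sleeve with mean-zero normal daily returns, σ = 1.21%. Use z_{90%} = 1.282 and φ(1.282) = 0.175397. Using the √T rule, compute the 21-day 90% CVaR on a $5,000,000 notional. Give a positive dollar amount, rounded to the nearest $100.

σ_{21d} = 1.21% × √21 = 5.545%.
ES multiplier = φ(z)/(1−α) = 0.175397/0.1 = 1.754.
ES = 5.545% × 1.754 = 9.726%; on $5,000,000: $486,300.

$486,300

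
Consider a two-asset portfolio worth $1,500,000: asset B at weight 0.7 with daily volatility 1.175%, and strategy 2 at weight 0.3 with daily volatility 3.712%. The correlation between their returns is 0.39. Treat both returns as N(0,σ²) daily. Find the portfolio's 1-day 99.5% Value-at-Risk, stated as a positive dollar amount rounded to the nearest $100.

$62,700

σ_p² = 0.7²·1.175² + 0.3²·3.712² + 2·0.39·0.7·0.3·1.175·3.712 = 2.6310 (%²).
σ_p = √2.6310 = 1.622%.
At 99.5%, z = 2.576.
VaR = 2.576 × 1.622% = 4.178%; on $1,500,000 that is $62,670.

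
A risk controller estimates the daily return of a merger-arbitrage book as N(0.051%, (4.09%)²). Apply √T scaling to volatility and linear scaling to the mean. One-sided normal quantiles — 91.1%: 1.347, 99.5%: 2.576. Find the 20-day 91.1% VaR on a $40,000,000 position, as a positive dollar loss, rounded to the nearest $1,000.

σ_{20d} = 4.09% × √20 = 18.291%; μ_{20d} = 20 × 0.051% = 1.020%.
VaR = −(1.020%) + 1.347 × 18.291% = 23.618%.
On $40,000,000: 0.23618 × $40,000,000 = $9,447,200.

$9,447,000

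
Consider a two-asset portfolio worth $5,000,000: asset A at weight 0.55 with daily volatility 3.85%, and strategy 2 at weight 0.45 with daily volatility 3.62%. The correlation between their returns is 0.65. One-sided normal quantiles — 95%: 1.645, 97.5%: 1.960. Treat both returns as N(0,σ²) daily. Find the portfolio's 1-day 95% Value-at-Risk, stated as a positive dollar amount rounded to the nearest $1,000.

σ_p² = 0.55²·3.85² + 0.45²·3.62² + 2·0.65·0.55·0.45·3.85·3.62 = 11.6217 (%²).
σ_p = √11.6217 = 3.409%.
VaR = 1.645 × 3.409% = 5.608%; on $5,000,000 that is $280,400.

$280,000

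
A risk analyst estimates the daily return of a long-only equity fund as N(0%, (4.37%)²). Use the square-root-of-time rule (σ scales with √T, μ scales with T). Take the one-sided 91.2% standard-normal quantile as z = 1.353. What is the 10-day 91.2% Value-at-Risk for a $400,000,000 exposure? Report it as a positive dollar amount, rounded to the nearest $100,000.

σ_{10d} = 4.37% × √10 = 13.819%.
VaR = 1.353 × 13.819% = 18.697%.
On $400,000,000: 0.18697 × $400,000,000 = $74,788,000.

$74,800,000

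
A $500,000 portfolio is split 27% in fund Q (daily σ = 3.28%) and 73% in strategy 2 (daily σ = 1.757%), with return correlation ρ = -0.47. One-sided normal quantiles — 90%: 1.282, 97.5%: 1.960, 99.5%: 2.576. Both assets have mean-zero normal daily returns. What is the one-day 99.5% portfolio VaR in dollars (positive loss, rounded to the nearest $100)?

$15,000

σ_p² = 0.27²·3.28² + 0.73²·1.757² + 2·-0.47·0.27·0.73·3.28·1.757 = 1.3616 (%²).
σ_p = √1.3616 = 1.167%.
VaR = 2.576 × 1.167% = 3.006%; on $500,000 that is $15,030.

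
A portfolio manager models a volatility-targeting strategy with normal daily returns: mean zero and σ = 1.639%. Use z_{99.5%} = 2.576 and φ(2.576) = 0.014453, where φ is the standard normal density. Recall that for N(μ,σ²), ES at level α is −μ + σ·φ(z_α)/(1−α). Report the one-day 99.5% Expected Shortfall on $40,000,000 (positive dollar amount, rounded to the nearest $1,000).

$1,895,000

Tail multiplier: φ(z)/(1−α) = 0.014453 / 0.005 = 2.891.
ES = 1.639% × 2.891 = 4.738%.
On $40,000,000: 0.04738 × $40,000,000 = $1,895,200.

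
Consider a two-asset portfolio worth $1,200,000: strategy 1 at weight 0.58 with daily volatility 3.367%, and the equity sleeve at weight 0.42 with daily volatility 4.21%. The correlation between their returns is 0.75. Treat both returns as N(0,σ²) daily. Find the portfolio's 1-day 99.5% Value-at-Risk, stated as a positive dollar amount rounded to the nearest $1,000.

σ_p² = 0.58²·3.367² + 0.42²·4.21² + 2·0.75·0.58·0.42·3.367·4.21 = 12.1198 (%²).
σ_p = √12.1198 = 3.481%.
At 99.5%, z = 2.576.
VaR = 2.576 × 3.481% = 8.967%; on $1,200,000 that is $107,604.

$108,000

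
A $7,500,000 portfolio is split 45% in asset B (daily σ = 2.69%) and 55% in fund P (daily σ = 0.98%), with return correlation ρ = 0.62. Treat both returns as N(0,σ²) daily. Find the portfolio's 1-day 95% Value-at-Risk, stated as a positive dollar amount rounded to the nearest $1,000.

$198,000

σ_p² = 0.45²·2.69² + 0.55²·0.98² + 2·0.62·0.45·0.55·2.69·0.98 = 2.5649 (%²).
σ_p = √2.5649 = 1.602%.
At 95%, z = 1.645.
VaR = 1.645 × 1.602% = 2.635%; on $7,500,000 that is $197,625.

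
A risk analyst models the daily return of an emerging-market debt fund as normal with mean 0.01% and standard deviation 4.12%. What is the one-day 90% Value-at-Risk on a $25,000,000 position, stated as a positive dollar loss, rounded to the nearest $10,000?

$1,320,000

At 90% one-sided, z = 1.282.
VaR = −μ + z·σ = −(0.01%) + 1.282 × 4.12% = 5.272%.
On $25,000,000: 0.05272 × $25,000,000 = $1,318,000.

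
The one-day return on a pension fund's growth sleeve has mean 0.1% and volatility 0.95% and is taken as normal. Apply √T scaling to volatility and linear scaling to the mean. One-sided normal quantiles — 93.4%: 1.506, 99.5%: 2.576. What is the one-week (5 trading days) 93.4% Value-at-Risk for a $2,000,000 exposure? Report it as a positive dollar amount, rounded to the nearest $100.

σ_{5d} = 0.95% × √5 = 2.124%; μ_{5d} = 5 × 0.1% = 0.500%.
VaR = −(0.500%) + 1.506 × 2.124% = 2.699%.
On $2,000,000: 0.02699 × $2,000,000 = $53,980.

$54,000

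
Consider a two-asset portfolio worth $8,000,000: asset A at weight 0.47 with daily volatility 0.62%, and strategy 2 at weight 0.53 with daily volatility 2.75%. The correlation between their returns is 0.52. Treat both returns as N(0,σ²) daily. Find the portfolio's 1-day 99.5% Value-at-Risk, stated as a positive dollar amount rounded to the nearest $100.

$335,500

σ_p² = 0.47²·0.62² + 0.53²·2.75² + 2·0.52·0.47·0.53·0.62·2.75 = 2.6509 (%²).
σ_p = √2.6509 = 1.628%.
At 99.5%, z = 2.576.
VaR = 2.576 × 1.628% = 4.194%; on $8,000,000 that is $335,520.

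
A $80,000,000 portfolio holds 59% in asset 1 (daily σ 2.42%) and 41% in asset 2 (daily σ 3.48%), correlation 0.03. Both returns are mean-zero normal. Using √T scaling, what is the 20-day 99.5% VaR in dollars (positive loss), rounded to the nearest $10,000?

$18,880,000

σ_p = √(0.59²·2.42² + 0.41²·3.48² + 2·0.03·0.59·0.41·2.42·3.48) = 2.049%.
σ_{20d} = 2.049% × √20 = 9.163%.
z(99.5%) = 2.576.
VaR = 2.576 × 9.163% = 23.604%; on $80,000,000 that is $18,883,200.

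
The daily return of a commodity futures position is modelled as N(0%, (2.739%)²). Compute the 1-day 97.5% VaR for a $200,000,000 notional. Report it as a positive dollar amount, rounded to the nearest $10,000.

At 97.5% one-sided, z = 1.960.
VaR = z·σ = 1.960 × 2.739% = 5.368%.
On $200,000,000: 0.05368 × $200,000,000 = $10,736,000.

$10,740,000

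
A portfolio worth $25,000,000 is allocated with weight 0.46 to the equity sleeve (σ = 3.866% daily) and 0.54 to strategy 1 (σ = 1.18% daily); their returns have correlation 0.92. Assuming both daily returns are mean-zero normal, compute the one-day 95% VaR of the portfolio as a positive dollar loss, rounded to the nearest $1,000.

$978,000

σ_p² = 0.46²·3.866² + 0.54²·1.18² + 2·0.92·0.46·0.54·3.866·1.18 = 5.6536 (%²).
σ_p = √5.6536 = 2.378%.
At 95%, z = 1.645.
VaR = 1.645 × 2.378% = 3.912%; on $25,000,000 that is $978,000.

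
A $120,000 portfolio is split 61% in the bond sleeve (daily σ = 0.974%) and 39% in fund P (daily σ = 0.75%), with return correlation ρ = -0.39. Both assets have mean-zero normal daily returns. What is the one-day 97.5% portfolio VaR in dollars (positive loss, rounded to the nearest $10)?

σ_p² = 0.61²·0.974² + 0.39²·0.75² + 2·-0.39·0.61·0.39·0.974·0.75 = 0.3030 (%²).
σ_p = √0.3030 = 0.550%.
At 97.5%, z = 1.960.
VaR = 1.960 × 0.550% = 1.078%; on $120,000 that is $1,294.

$1,290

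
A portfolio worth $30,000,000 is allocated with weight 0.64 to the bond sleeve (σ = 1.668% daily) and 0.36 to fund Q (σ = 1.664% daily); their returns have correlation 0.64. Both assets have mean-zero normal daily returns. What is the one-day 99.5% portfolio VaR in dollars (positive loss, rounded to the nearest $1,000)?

σ_p² = 0.64²·1.668² + 0.36²·1.664² + 2·0.64·0.64·0.36·1.668·1.664 = 2.3170 (%²).
σ_p = √2.3170 = 1.522%.
At 99.5%, z = 2.576.
VaR = 2.576 × 1.522% = 3.921%; on $30,000,000 that is $1,176,300.

$1,176,000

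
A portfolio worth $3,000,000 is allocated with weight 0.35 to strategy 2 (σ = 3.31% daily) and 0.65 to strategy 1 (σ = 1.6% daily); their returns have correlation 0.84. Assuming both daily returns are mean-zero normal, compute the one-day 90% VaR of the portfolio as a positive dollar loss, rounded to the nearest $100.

σ_p² = 0.35²·3.31² + 0.65²·1.6² + 2·0.84·0.35·0.65·3.31·1.6 = 4.4479 (%²).
σ_p = √4.4479 = 2.109%.
At 90%, z = 1.282.
VaR = 1.282 × 2.109% = 2.704%; on $3,000,000 that is $81,120.

$81,100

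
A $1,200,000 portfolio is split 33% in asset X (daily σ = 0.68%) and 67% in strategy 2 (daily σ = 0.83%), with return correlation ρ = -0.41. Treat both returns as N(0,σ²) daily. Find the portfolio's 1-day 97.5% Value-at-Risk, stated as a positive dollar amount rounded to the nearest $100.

$11,900

σ_p² = 0.33²·0.68² + 0.67²·0.83² + 2·-0.41·0.33·0.67·0.68·0.83 = 0.2573 (%²).
σ_p = √0.2573 = 0.507%.
At 97.5%, z = 1.960.
VaR = 1.960 × 0.507% = 0.994%; on $1,200,000 that is $11,928.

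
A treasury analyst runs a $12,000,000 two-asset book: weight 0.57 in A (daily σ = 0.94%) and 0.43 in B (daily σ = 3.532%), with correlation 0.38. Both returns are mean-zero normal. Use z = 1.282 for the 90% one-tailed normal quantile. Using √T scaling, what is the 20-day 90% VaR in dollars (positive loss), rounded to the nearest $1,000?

$1,233,000

σ_p = √(0.57²·0.94² + 0.43²·3.532² + 2·0.38·0.57·0.43·0.94·3.532) = 1.792%.
σ_{20d} = 1.792% × √20 = 8.014%.
VaR = 1.282 × 8.014% = 10.274%; on $12,000,000 that is $1,232,880.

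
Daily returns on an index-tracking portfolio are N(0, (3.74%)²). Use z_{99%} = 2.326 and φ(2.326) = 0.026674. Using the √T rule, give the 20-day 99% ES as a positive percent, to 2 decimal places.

σ_{20d} = 3.74% × √20 = 16.726%.
ES multiplier = φ(z)/(1−α) = 0.026674/0.01 = 2.667.
ES = 16.726% × 2.667 = 44.608%.

44.61%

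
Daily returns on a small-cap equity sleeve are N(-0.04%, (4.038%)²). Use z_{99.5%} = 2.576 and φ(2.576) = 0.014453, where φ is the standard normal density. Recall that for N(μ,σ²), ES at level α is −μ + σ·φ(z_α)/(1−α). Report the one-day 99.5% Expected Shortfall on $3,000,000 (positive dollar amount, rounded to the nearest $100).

Tail multiplier: φ(z)/(1−α) = 0.014453 / 0.005 = 2.891.
ES = −(-0.04%) + 4.038% × 2.891 = 11.714%.
On $3,000,000: 0.11714 × $3,000,000 = $351,420.

$351,400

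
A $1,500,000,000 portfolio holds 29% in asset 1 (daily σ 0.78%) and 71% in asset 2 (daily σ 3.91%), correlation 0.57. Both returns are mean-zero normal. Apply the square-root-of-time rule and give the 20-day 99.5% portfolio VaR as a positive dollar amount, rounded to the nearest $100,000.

σ_p = √(0.29²·0.78² + 0.71²·3.91² + 2·0.57·0.29·0.71·0.78·3.91) = 2.911%.
σ_{20d} = 2.911% × √20 = 13.018%.
z(99.5%) = 2.576.
VaR = 2.576 × 13.018% = 33.534%; on $1,500,000,000 that is $503,010,000.

$503,000,000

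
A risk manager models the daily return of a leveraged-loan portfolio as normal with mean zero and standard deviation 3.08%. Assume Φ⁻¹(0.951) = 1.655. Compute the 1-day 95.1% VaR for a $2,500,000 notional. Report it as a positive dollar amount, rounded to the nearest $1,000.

$127,000

VaR = z·σ = 1.655 × 3.08% = 5.097%.
On $2,500,000: 0.05097 × $2,500,000 = $127,425.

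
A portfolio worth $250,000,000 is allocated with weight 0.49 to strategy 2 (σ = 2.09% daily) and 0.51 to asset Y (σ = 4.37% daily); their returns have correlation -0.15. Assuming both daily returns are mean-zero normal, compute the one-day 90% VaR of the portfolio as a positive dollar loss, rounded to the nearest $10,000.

$7,400,000

σ_p² = 0.49²·2.09² + 0.51²·4.37² + 2·-0.15·0.49·0.51·2.09·4.37 = 5.3312 (%²).
σ_p = √5.3312 = 2.309%.
At 90%, z = 1.282.
VaR = 1.282 × 2.309% = 2.960%; on $250,000,000 that is $7,400,000.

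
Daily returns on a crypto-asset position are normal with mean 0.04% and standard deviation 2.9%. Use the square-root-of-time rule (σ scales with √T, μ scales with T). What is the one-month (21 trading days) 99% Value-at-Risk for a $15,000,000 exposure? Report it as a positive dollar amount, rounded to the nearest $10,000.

At 99%, z = 2.326.
σ_{21d} = 2.9% × √21 = 13.289%; μ_{21d} = 21 × 0.04% = 0.840%.
VaR = −(0.840%) + 2.326 × 13.289% = 30.070%.
On $15,000,000: 0.30070 × $15,000,000 = $4,510,500.

$4,510,000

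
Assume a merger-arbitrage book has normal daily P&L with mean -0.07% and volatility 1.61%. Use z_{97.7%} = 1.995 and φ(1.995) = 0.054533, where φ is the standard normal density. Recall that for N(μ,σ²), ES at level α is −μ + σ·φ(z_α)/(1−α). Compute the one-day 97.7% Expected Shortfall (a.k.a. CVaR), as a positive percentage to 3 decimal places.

3.887%

Tail multiplier: φ(z)/(1−α) = 0.054533 / 0.023 = 2.371.
ES = −(-0.07%) + 1.61% × 2.371 = 3.887%.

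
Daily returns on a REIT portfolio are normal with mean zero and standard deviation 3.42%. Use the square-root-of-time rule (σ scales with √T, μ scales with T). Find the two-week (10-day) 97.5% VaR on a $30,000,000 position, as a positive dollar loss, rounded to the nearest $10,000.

At 97.5%, z = 1.960.
σ_{10d} = 3.42% × √10 = 10.815%.
VaR = 1.960 × 10.815% = 21.197%.
On $30,000,000: 0.21197 × $30,000,000 = $6,359,100.

$6,360,000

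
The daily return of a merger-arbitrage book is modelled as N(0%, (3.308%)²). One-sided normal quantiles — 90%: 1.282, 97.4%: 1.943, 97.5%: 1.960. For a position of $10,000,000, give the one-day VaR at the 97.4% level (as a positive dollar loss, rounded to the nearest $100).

VaR = z·σ = 1.943 × 3.308% = 6.427%.
On $10,000,000: 0.06427 × $10,000,000 = $642,700.

$642,700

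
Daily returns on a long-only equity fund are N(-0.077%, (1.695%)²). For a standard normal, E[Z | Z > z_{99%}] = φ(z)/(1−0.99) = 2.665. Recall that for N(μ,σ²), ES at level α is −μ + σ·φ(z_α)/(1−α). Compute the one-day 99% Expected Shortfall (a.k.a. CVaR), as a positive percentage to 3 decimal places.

4.594%

ES = −(-0.077%) + 1.695% × 2.665 = 4.594%.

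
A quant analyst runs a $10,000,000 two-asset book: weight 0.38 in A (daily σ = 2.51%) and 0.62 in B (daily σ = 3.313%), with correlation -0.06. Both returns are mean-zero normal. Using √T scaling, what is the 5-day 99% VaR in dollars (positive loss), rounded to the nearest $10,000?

σ_p = √(0.38²·2.51² + 0.62²·3.313² + 2·-0.06·0.38·0.62·2.51·3.313) = 2.212%.
σ_{5d} = 2.212% × √5 = 4.946%.
z(99%) = 2.326.
VaR = 2.326 × 4.946% = 11.504%; on $10,000,000 that is $1,150,400.

$1,150,000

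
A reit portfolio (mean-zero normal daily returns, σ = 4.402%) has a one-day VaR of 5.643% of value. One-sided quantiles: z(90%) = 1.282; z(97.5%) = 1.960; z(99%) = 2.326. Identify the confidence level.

90%

Implied z = VaR/σ = 5.643 / 4.402 = 1.282.
This matches z(90%) = 1.282.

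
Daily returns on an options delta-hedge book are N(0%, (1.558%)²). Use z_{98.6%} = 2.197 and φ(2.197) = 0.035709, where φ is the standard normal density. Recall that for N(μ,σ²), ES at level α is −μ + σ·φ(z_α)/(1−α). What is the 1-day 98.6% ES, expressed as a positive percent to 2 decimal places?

Tail multiplier: φ(z)/(1−α) = 0.035709 / 0.014 = 2.551.
ES = 1.558% × 2.551 = 3.974%.

3.97%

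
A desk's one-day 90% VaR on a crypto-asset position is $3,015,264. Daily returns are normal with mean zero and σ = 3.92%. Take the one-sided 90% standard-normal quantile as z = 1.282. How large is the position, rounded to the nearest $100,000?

VaR as a fraction of value: z·σ = 1.282 × 3.92% = 5.02544%.
Position = $3,015,264 / 0.0502544 = $60,000,000.

$60,000,000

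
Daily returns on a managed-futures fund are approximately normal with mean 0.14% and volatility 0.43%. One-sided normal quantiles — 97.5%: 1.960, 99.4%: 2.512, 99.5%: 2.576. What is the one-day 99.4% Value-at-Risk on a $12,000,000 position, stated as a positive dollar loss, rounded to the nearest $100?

$112,800

VaR = −μ + z·σ = −(0.14%) + 2.512 × 0.43% = 0.940%.
On $12,000,000: 0.00940 × $12,000,000 = $112,800.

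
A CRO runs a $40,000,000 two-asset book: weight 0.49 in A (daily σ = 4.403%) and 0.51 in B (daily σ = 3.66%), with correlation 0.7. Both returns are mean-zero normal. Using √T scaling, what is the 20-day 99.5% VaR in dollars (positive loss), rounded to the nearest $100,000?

$17,100,000

σ_p = √(0.49²·4.403² + 0.51²·3.66² + 2·0.7·0.49·0.51·4.403·3.66) = 3.712%.
σ_{20d} = 3.712% × √20 = 16.601%.
z(99.5%) = 2.576.
VaR = 2.576 × 16.601% = 42.764%; on $40,000,000 that is $17,105,600.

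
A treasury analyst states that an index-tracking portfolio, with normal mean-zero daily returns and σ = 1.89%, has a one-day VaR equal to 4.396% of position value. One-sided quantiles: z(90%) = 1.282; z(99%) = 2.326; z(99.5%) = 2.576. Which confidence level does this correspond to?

99%

Implied z = VaR/σ = 4.396 / 1.89 = 2.326.
This matches z(99%) = 2.326.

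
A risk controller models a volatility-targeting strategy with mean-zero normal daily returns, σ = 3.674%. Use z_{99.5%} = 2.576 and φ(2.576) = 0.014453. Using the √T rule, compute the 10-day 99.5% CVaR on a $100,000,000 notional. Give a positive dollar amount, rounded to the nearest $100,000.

σ_{10d} = 3.674% × √10 = 11.618%.
ES multiplier = φ(z)/(1−α) = 0.014453/0.005 = 2.891.
ES = 11.618% × 2.891 = 33.588%; on $100,000,000: $33,588,000.

$33,600,000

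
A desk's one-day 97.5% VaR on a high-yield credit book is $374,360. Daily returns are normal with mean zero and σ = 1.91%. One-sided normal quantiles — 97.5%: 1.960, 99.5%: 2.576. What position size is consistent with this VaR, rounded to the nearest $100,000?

$10,000,000

VaR as a fraction of value: z·σ = 1.960 × 1.91% = 3.7436%.
Position = $374,360 / 0.037436 = $10,000,000.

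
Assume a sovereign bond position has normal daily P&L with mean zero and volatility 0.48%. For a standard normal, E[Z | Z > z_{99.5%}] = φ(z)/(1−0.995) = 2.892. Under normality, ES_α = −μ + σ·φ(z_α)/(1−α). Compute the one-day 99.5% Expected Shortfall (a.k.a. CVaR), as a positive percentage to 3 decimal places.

1.388%

ES = 0.48% × 2.892 = 1.388%.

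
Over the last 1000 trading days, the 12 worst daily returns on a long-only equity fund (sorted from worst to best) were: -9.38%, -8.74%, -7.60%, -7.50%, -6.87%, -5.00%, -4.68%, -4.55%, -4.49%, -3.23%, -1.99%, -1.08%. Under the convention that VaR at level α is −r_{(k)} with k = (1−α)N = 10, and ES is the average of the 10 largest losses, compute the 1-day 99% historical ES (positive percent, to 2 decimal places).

6.20%

The 10 worst returns sum to -62.04%.
ES = −(-62.04%) / 10 = 6.204% ≈ 6.20%.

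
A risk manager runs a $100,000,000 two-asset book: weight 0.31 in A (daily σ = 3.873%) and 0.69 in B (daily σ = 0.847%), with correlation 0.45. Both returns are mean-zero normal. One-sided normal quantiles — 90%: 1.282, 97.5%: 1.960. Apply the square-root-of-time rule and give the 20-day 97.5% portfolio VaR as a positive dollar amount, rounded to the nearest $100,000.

$13,600,000

σ_p = √(0.31²·3.873² + 0.69²·0.847² + 2·0.45·0.31·0.69·3.873·0.847) = 1.554%.
σ_{20d} = 1.554% × √20 = 6.950%.
VaR = 1.960 × 6.950% = 13.622%; on $100,000,000 that is $13,622,000.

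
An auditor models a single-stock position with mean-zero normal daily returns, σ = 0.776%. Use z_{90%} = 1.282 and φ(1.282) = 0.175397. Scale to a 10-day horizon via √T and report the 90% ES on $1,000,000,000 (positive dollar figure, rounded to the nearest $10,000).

σ_{10d} = 0.776% × √10 = 2.454%.
ES multiplier = φ(z)/(1−α) = 0.175397/0.1 = 1.754.
ES = 2.454% × 1.754 = 4.304%; on $1,000,000,000: $43,040,000.

$43,040,000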